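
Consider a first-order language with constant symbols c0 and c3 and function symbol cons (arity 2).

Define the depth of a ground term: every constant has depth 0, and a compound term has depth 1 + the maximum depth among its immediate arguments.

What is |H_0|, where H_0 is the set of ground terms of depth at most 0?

Let N_k = |{terms of depth ≤ k}|. Then N_0 = 2 and N_k = 2 + N_{k-1}^2 for k ≥ 1 (one summand per function symbol, arity giving the exponent).
N_0 = 2

2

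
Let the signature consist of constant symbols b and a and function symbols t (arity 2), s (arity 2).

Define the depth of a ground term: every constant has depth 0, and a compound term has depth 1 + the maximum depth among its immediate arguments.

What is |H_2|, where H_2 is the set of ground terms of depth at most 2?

202

If N_k denotes the number of depth-≤k ground terms, the 2 constants give N_0 = 2, and each function symbol of arity r contributes N_{k-1}^r new terms at level k: N_k = 2 + N_{k-1}^2 + N_{k-1}^2.
N_0 = 2
N_1 = 2 + 2^2 + 2^2 = 10
N_2 = 2 + 10^2 + 10^2 = 202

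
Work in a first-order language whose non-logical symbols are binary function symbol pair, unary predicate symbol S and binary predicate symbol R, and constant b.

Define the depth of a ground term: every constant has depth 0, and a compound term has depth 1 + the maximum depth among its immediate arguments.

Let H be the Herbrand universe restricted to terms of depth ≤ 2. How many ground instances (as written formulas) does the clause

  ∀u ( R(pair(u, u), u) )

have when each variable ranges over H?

Ground terms of depth ≤ 2:
  Count level by level. With function symbols pair/2, the terms of depth ≤ k are the 1 constant together with each function applied to depth-≤(k−1) tuples, so N_k = 1 + N_{k-1}^2.
  N_0 = 1
  N_1 = 1 + 1^2 = 2
  N_2 = 1 + 2^2 = 5
So there are 5 ground terms available for substitution.
The clause has 1 distinct variable (u), which appears in the body. In the free term algebra distinct substitutions yield syntactically distinct ground instances.
Number of ground instances = 5.

5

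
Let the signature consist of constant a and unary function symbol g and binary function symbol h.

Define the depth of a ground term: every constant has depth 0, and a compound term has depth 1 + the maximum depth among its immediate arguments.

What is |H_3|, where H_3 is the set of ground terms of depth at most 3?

183

Count level by level. With function symbols g/1, h/2, the terms of depth ≤ k are the 1 constant together with each function applied to depth-≤(k−1) tuples, so N_k = 1 + N_{k-1} + N_{k-1}^2.
N_0 = 1
N_1 = 1 + 1 + 1^2 = 3
N_2 = 1 + 3 + 3^2 = 13
N_3 = 1 + 13 + 13^2 = 183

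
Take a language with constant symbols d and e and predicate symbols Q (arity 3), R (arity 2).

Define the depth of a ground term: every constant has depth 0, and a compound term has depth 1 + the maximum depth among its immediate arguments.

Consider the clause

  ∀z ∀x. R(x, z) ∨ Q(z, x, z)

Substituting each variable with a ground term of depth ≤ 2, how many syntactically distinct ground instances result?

Ground terms of depth ≤ 2:
  With no function symbols every ground term is a constant, so there are exactly 2 ground terms at every depth bound.
  N_0 = 2
  N_1 = 2
  N_2 = 2
  Explicitly: d, e.
So there are 2 ground terms available for substitution.
There are 2 variables to instantiate (z, x), each occurring in at least one literal, so different choices give different ground instances.
Number of ground instances = 2^2 = 4.

4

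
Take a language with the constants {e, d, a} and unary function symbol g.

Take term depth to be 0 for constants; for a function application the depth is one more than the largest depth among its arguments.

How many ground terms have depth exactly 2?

3

Let N_k = |{terms of depth ≤ k}|. Then N_0 = 3 and N_k = 3 + N_{k-1} for k ≥ 1 (one summand per function symbol, arity giving the exponent).
N_0 = 3
N_1 = 3 + 3 = 6
N_2 = 3 + 6 = 9
Terms of depth exactly 2: N_2 − N_1 = 9 − 6 = 3.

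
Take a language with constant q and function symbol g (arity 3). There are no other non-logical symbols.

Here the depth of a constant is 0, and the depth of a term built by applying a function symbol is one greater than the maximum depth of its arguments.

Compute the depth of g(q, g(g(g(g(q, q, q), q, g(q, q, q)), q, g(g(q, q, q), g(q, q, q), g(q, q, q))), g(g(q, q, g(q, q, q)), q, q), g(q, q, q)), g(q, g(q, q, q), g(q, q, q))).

depth(g(q, q, q)) = 1 + max(0, 0, 0) = 1
depth(g(g(q, q, q), q, g(q, q, q))) = 1 + max(1, 0, 1) = 2
depth(g(g(q, q, q), g(q, q, q), g(q, q, q))) = 1 + max(1, 1, 1) = 2
depth(g(g(g(q, q, q), q, g(q, q, q)), q, g(g(q, q, q), g(q, q, q), g(q, q, q)))) = 1 + max(2, 0, 2) = 3
depth(g(q, q, g(q, q, q))) = 1 + max(0, 0, 1) = 2
depth(g(g(q, q, g(q, q, q)), q, q)) = 1 + max(2, 0, 0) = 3
depth(g(g(g(g(q, q, q), q, g(q, q, q)), q, g(g(q, q, q), g(q, q, q), g(q, q, q))), g(g(q, q, g(q, q, q)), q, q), g(q, q, q))) = 1 + max(3, 3, 1) = 4
depth(g(q, g(q, q, q), g(q, q, q))) = 1 + max(0, 1, 1) = 2
depth(g(q, g(g(g(g(q, q, q), q, g(q, q, q)), q, g(g(q, q, q), g(q, q, q), g(q, q, q))), g(g(q, q, g(q, q, q)), q, q), g(q, q, q)), g(q, g(q, q, q), g(q, q, q)))) = 1 + max(0, 4, 2) = 5

5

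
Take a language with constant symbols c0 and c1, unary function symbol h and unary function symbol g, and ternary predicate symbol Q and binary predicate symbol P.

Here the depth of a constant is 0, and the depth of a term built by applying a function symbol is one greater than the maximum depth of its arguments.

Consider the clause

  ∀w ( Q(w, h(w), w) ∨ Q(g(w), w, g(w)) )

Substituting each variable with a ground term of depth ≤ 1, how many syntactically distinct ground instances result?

6

Ground terms of depth ≤ 1:
  If N_k denotes the number of depth-≤k ground terms, the 2 constants give N_0 = 2, and each function symbol of arity r contributes N_{k-1}^r new terms at level k: N_k = 2 + N_{k-1} + N_{k-1}.
  N_0 = 2
  N_1 = 2 + 2 + 2 = 6
  Explicitly: c0, c1, h(c0), h(c1), g(c0), g(c1).
So there are 6 ground terms available for substitution.
There is 1 variable to instantiate (w),  occurring in at least one literal, so different choices give different ground instances.
Number of ground instances = 6.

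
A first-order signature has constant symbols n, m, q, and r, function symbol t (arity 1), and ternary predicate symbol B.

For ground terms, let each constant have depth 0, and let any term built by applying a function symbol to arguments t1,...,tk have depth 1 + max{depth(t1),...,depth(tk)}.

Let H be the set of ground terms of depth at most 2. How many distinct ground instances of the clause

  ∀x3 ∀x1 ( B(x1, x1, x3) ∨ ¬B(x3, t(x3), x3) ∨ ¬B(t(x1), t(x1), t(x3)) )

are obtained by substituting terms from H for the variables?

144

Ground terms of depth ≤ 2:
  Let N_k = |{terms of depth ≤ k}|. Then N_0 = 4 and N_k = 4 + N_{k-1} for k ≥ 1 (one summand per function symbol, arity giving the exponent).
  N_0 = 4
  N_1 = 4 + 4 = 8
  N_2 = 4 + 8 = 12
  Explicitly: n, m, q, r, t(n), t(m), t(q), t(r), t(t(n)), t(t(m)), t(t(q)), t(t(r)).
So there are 12 ground terms available for substitution.
The clause has 2 distinct variables (x3, x1), each appearing in the body. In the free term algebra distinct substitutions yield syntactically distinct ground instances.
Number of ground instances = 12^2 = 144.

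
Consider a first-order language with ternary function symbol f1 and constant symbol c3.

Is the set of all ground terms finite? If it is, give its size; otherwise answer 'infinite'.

infinite

The signature has at least one function symbol (f1, arity 3) and at least one constant (c3).
Iterating f1 gives infinitely many distinct ground terms: c3, f1(c3, c3, c3), f1(f1(c3, c3, c3), f1(c3, c3, c3), f1(c3, c3, c3)), ...
So the Herbrand universe is infinite.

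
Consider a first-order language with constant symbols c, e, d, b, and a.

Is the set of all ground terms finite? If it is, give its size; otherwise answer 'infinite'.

There are no function symbols, so every ground term is one of the 5 constants.
The Herbrand universe is {c, e, d, b, a}, which is finite with 5 elements.

5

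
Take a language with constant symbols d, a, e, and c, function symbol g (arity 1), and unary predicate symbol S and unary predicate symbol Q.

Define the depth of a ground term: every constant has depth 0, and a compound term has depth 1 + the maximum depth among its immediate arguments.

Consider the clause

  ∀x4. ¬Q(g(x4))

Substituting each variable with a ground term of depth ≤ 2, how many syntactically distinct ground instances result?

Ground terms of depth ≤ 2:
  If N_k denotes the number of depth-≤k ground terms, the 4 constants give N_0 = 4, and each function symbol of arity r contributes N_{k-1}^r new terms at level k: N_k = 4 + N_{k-1}.
  N_0 = 4
  N_1 = 4 + 4 = 8
  N_2 = 4 + 8 = 12
  Explicitly: d, a, e, c, g(d), g(a), g(e), g(c), g(g(d)), g(g(a)), g(g(e)), g(g(c)).
So there are 12 ground terms available for substitution.
The variable x4 ranges independently over the available ground terms, and distinct assignments produce distinct instances.
Number of ground instances = 12.

12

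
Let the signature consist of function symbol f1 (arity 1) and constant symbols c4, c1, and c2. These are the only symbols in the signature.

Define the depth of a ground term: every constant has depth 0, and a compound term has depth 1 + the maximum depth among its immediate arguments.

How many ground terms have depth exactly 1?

3

If N_k denotes the number of depth-≤k ground terms, the 3 constants give N_0 = 3, and each function symbol of arity r contributes N_{k-1}^r new terms at level k: N_k = 3 + N_{k-1}.
N_0 = 3
N_1 = 3 + 3 = 6
Terms of depth exactly 1: N_1 − N_0 = 6 − 3 = 3.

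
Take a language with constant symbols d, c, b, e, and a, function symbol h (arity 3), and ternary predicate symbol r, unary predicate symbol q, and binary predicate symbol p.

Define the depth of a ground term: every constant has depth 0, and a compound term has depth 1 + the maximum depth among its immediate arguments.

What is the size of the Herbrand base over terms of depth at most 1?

2214030

First count ground terms of depth ≤ 1.
Count level by level. With function symbols h/3, the terms of depth ≤ k are the 5 constants together with each function applied to depth-≤(k−1) tuples, so N_k = 5 + N_{k-1}^3.
N_0 = 5
N_1 = 5 + 5^3 = 130
So |H| = 130.
A ground atom is a predicate applied to a tuple of terms from H, so the count is the sum over predicates of |H|^arity:
  r: 130^3 = 2197000;  q: 130;  p: 130^2 = 16900
Total ground atoms: 2197000 + 130 + 16900 = 2214030.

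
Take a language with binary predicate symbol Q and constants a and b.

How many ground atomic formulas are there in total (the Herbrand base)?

With no function symbols, the Herbrand universe is just the 2 constants.
Ground atoms per predicate: Q: 2^2 = 4.
Herbrand base size = 4 = 4.

4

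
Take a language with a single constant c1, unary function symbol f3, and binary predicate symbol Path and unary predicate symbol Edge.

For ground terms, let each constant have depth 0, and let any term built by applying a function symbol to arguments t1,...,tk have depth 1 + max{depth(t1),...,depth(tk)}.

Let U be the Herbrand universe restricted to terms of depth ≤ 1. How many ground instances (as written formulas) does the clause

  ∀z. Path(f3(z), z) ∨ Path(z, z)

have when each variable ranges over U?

2

Ground terms of depth ≤ 1:
  If N_k denotes the number of depth-≤k ground terms, the 1 constant gives N_0 = 1, and each function symbol of arity r contributes N_{k-1}^r new terms at level k: N_k = 1 + N_{k-1}.
  N_0 = 1
  N_1 = 1 + 1 = 2
So there are 2 ground terms available for substitution.
The clause has 1 distinct variable (z), which appears in the body. In the free term algebra distinct substitutions yield syntactically distinct ground instances.
Number of ground instances = 2.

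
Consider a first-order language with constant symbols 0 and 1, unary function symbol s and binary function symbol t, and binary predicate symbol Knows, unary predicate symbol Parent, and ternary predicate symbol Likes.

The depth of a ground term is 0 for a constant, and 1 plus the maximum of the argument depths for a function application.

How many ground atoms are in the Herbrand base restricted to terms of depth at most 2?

410774

First count ground terms of depth ≤ 2.
Let N_k = |{terms of depth ≤ k}|. Then N_0 = 2 and N_k = 2 + N_{k-1} + N_{k-1}^2 for k ≥ 1 (one summand per function symbol, arity giving the exponent).
N_0 = 2
N_1 = 2 + 2 + 2^2 = 8
N_2 = 2 + 8 + 8^2 = 74
So |H| = 74.
A ground atom is a predicate applied to a tuple of terms from H, so the count is the sum over predicates of |H|^arity:
  Knows: 74^2 = 5476;  Parent: 74;  Likes: 74^3 = 405224
Total ground atoms: 5476 + 74 + 405224 = 410774.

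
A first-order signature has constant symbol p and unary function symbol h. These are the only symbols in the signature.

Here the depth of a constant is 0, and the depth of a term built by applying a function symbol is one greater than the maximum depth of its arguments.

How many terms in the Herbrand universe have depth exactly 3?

1

Count level by level. With function symbols h/1, the terms of depth ≤ k are the 1 constant together with each function applied to depth-≤(k−1) tuples, so N_k = 1 + N_{k-1}.
N_0 = 1
N_1 = 1 + 1 = 2
N_2 = 1 + 2 = 3
N_3 = 1 + 3 = 4
Terms of depth exactly 3: N_3 − N_2 = 4 − 3 = 1.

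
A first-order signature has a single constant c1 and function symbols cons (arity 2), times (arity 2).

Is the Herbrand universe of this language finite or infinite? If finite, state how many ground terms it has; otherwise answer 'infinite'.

infinite

The signature has at least one function symbol (cons, arity 2) and at least one constant (c1).
Iterating cons gives infinitely many distinct ground terms: c1, cons(c1, c1), cons(cons(c1, c1), cons(c1, c1)), ...
So the Herbrand universe is infinite.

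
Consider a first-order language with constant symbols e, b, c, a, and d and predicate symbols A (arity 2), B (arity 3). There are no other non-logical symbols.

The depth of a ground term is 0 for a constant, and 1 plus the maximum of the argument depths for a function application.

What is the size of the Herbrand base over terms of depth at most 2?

150

First count ground terms of depth ≤ 2.
With no function symbols every ground term is a constant, so there are exactly 5 ground terms at every depth bound.
N_0 = 5
N_1 = 5
N_2 = 5
So |H| = 5.
Each predicate of arity r yields |H|^r ground atoms (one per choice of an r-tuple from H):
  A: 5^2 = 25;  B: 5^3 = 125
Total ground atoms: 25 + 125 = 150.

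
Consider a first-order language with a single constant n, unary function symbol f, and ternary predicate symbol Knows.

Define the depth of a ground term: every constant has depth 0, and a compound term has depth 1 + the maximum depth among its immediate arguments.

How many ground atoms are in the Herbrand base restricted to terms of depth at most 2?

27

First count ground terms of depth ≤ 2.
Let N_k = |{terms of depth ≤ k}|. Then N_0 = 1 and N_k = 1 + N_{k-1} for k ≥ 1 (one summand per function symbol, arity giving the exponent).
N_0 = 1
N_1 = 1 + 1 = 2
N_2 = 1 + 2 = 3
Explicitly: n, f(n), f(f(n)).
So |H| = 3.
Ground atoms are formed by filling each argument slot of a predicate with a term from H, so an r-ary predicate gives |H|^r atoms:
  Knows: 3^3 = 27
Total ground atoms: 27.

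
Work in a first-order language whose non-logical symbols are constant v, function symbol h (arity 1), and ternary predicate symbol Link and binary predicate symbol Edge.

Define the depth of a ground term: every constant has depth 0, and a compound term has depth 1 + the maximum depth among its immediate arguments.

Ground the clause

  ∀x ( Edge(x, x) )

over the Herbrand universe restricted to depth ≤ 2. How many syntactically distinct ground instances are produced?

3

Ground terms of depth ≤ 2:
  Write N_k for the number of ground terms of depth ≤ k. A term of depth ≤ k is either a constant or a function symbol applied to arguments of depth ≤ k−1, so N_k = 1 + N_{k-1}.
  N_0 = 1
  N_1 = 1 + 1 = 2
  N_2 = 1 + 2 = 3
So there are 3 ground terms available for substitution.
The body mentions the single quantified variable x; since ground terms form a free algebra, no two substitutions collapse to the same formula.
Number of ground instances = 3.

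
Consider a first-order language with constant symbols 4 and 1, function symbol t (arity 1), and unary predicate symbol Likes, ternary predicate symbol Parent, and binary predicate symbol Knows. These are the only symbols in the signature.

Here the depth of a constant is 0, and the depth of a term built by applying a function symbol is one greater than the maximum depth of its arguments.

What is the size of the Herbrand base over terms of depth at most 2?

First count ground terms of depth ≤ 2.
Write N_k for the number of ground terms of depth ≤ k. A term of depth ≤ k is either a constant or a function symbol applied to arguments of depth ≤ k−1, so N_k = 2 + N_{k-1}.
N_0 = 2
N_1 = 2 + 2 = 4
N_2 = 2 + 4 = 6
Explicitly: 4, 1, t(4), t(1), t(t(4)), t(t(1)).
So |H| = 6.
A ground atom is a predicate applied to a tuple of terms from H, so the count is the sum over predicates of |H|^arity:
  Likes: 6;  Parent: 6^3 = 216;  Knows: 6^2 = 36
Total ground atoms: 6 + 216 + 36 = 258.

258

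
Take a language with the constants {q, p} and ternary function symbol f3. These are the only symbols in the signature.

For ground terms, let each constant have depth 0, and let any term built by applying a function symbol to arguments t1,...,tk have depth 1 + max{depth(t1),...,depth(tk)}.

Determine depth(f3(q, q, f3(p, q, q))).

2

depth(f3(p, q, q)) = 1 + max(0, 0, 0) = 1
depth(f3(q, q, f3(p, q, q))) = 1 + max(0, 0, 1) = 2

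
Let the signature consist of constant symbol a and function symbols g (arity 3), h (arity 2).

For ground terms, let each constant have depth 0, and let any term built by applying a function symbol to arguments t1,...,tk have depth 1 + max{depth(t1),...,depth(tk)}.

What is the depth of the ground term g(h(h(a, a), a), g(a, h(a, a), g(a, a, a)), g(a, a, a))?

depth(h(a, a)) = 1 + max(0, 0) = 1
depth(h(h(a, a), a)) = 1 + max(1, 0) = 2
depth(g(a, a, a)) = 1 + max(0, 0, 0) = 1
depth(g(a, h(a, a), g(a, a, a))) = 1 + max(0, 1, 1) = 2
depth(g(h(h(a, a), a), g(a, h(a, a), g(a, a, a)), g(a, a, a))) = 1 + max(2, 2, 1) = 3

3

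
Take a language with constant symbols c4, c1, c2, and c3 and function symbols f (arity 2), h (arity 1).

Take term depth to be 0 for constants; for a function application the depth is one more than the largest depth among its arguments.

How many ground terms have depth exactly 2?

Write N_k for the number of ground terms of depth ≤ k. A term of depth ≤ k is either a constant or a function symbol applied to arguments of depth ≤ k−1, so N_k = 4 + N_{k-1}^2 + N_{k-1}.
N_0 = 4
N_1 = 4 + 4^2 + 4 = 24
N_2 = 4 + 24^2 + 24 = 604
Terms of depth exactly 2: N_2 − N_1 = 604 − 24 = 580.

580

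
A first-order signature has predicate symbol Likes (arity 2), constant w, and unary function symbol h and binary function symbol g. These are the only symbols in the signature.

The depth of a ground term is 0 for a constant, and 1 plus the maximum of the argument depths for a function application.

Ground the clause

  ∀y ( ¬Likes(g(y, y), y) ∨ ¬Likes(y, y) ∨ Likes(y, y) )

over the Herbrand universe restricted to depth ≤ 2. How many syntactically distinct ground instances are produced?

13

Ground terms of depth ≤ 2:
  Write N_k for the number of ground terms of depth ≤ k. A term of depth ≤ k is either a constant or a function symbol applied to arguments of depth ≤ k−1, so N_k = 1 + N_{k-1} + N_{k-1}^2.
  N_0 = 1
  N_1 = 1 + 1 + 1^2 = 3
  N_2 = 1 + 3 + 3^2 = 13
So there are 13 ground terms available for substitution.
The body mentions the single quantified variable y; since ground terms form a free algebra, no two substitutions collapse to the same formula.
Number of ground instances = 13.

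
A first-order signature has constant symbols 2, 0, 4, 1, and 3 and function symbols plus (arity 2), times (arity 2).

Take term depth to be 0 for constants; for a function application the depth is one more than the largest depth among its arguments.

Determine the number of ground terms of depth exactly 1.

50

Let N_k count ground terms of depth at most k. Each non-constant term of depth ≤ k is some function symbol applied to depth-≤(k−1) arguments, giving N_k = 5 + N_{k-1}^2 + N_{k-1}^2.
N_0 = 5
N_1 = 5 + 5^2 + 5^2 = 55
Terms of depth exactly 1: N_1 − N_0 = 55 − 5 = 50.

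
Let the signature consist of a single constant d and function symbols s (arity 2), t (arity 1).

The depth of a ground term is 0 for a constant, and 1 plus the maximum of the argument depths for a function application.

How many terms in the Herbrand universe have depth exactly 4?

33490

Write N_k for the number of ground terms of depth ≤ k. A term of depth ≤ k is either a constant or a function symbol applied to arguments of depth ≤ k−1, so N_k = 1 + N_{k-1}^2 + N_{k-1}.
N_0 = 1
N_1 = 1 + 1^2 + 1 = 3
N_2 = 1 + 3^2 + 3 = 13
N_3 = 1 + 13^2 + 13 = 183
N_4 = 1 + 183^2 + 183 = 33673
Terms of depth exactly 4: N_4 − N_3 = 33673 − 183 = 33490.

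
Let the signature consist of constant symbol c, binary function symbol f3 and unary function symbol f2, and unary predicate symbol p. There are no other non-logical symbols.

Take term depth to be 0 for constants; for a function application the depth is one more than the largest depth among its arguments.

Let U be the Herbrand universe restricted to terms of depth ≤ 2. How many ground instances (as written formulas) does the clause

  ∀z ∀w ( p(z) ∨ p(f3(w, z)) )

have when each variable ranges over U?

Ground terms of depth ≤ 2:
  Write N_k for the number of ground terms of depth ≤ k. A term of depth ≤ k is either a constant or a function symbol applied to arguments of depth ≤ k−1, so N_k = 1 + N_{k-1}^2 + N_{k-1}.
  N_0 = 1
  N_1 = 1 + 1^2 + 1 = 3
  N_2 = 1 + 3^2 + 3 = 13
So there are 13 ground terms available for substitution.
Each of z, w ranges independently over the available ground terms, and distinct assignments produce distinct instances.
Number of ground instances = 13^2 = 169.

169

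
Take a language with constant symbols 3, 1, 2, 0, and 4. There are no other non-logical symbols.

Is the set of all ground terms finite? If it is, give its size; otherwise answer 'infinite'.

There are no function symbols, so every ground term is one of the 5 constants.
The Herbrand universe is {3, 1, 2, 0, 4}, which is finite with 5 elements.

5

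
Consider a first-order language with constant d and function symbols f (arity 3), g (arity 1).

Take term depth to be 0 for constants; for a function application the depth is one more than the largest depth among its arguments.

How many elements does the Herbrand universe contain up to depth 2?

Let N_k count ground terms of depth at most k. Each non-constant term of depth ≤ k is some function symbol applied to depth-≤(k−1) arguments, giving N_k = 1 + N_{k-1}^3 + N_{k-1}.
N_0 = 1
N_1 = 1 + 1^3 + 1 = 3
N_2 = 1 + 3^3 + 3 = 31

31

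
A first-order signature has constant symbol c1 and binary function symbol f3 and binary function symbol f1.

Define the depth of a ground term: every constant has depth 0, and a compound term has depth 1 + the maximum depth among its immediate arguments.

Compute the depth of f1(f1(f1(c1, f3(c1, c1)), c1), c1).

4

depth(f3(c1, c1)) = 1 + max(0, 0) = 1
depth(f1(c1, f3(c1, c1))) = 1 + max(0, 1) = 2
depth(f1(f1(c1, f3(c1, c1)), c1)) = 1 + max(2, 0) = 3
depth(f1(f1(f1(c1, f3(c1, c1)), c1), c1)) = 1 + max(3, 0) = 4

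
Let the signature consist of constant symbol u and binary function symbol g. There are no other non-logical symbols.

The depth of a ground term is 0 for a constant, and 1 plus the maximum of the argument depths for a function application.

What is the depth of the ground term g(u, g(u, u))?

2

depth(g(u, u)) = 1 + max(0, 0) = 1
depth(g(u, g(u, u))) = 1 + max(0, 1) = 2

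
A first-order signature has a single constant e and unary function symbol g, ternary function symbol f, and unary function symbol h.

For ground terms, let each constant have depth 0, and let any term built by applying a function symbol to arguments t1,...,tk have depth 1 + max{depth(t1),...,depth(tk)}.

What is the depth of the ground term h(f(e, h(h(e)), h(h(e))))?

depth(h(e)) = 1 + depth(e) = 1 + 0 = 1
depth(h(h(e))) = 1 + depth(h(e)) = 1 + 1 = 2
depth(f(e, h(h(e)), h(h(e)))) = 1 + max(0, 2, 2) = 3
depth(h(f(e, h(h(e)), h(h(e))))) = 1 + depth(f(e, h(h(e)), h(h(e)))) = 1 + 3 = 4

4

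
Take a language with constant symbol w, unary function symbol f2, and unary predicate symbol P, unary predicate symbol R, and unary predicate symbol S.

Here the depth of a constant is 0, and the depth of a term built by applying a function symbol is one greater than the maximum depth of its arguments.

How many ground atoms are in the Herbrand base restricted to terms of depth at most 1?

6

First count ground terms of depth ≤ 1.
Let N_k = |{terms of depth ≤ k}|. Then N_0 = 1 and N_k = 1 + N_{k-1} for k ≥ 1 (one summand per function symbol, arity giving the exponent).
N_0 = 1
N_1 = 1 + 1 = 2
Explicitly: w, f2(w).
So |H| = 2.
A ground atom is a predicate applied to a tuple of terms from H, so the count is the sum over predicates of |H|^arity:
  P: 2;  R: 2;  S: 2
Total ground atoms: 2 + 2 + 2 = 6.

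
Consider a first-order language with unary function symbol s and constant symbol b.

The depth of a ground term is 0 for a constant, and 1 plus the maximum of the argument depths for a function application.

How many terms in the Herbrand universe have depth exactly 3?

1

Let N_k count ground terms of depth at most k. Each non-constant term of depth ≤ k is some function symbol applied to depth-≤(k−1) arguments, giving N_k = 1 + N_{k-1}.
N_0 = 1
N_1 = 1 + 1 = 2
N_2 = 1 + 2 = 3
N_3 = 1 + 3 = 4
Terms of depth exactly 3: N_3 − N_2 = 4 − 3 = 1.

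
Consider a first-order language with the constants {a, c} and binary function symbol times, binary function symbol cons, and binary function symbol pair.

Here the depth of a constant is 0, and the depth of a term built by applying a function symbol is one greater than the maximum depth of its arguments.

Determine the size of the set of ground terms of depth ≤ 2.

Count level by level. With function symbols times/2, cons/2, pair/2, the terms of depth ≤ k are the 2 constants together with each function applied to depth-≤(k−1) tuples, so N_k = 2 + N_{k-1}^2 + N_{k-1}^2 + N_{k-1}^2.
N_0 = 2
N_1 = 2 + 2^2 + 2^2 + 2^2 = 14
N_2 = 2 + 14^2 + 14^2 + 14^2 = 590

590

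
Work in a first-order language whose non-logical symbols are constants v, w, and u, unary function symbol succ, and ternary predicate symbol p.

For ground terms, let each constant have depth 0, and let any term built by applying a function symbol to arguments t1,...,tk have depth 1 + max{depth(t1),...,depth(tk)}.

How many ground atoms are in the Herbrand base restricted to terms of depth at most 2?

First count ground terms of depth ≤ 2.
Let N_k = |{terms of depth ≤ k}|. Then N_0 = 3 and N_k = 3 + N_{k-1} for k ≥ 1 (one summand per function symbol, arity giving the exponent).
N_0 = 3
N_1 = 3 + 3 = 6
N_2 = 3 + 6 = 9
Explicitly: v, w, u, succ(v), succ(w), succ(u), succ(succ(v)), succ(succ(w)), succ(succ(u)).
So |H| = 9.
Ground atoms are formed by filling each argument slot of a predicate with a term from H, so an r-ary predicate gives |H|^r atoms:
  p: 9^3 = 729
Total ground atoms: 729.

729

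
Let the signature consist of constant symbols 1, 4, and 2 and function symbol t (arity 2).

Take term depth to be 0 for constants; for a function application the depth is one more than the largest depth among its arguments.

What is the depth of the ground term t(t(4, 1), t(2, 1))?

depth(t(4, 1)) = 1 + max(0, 0) = 1
depth(t(2, 1)) = 1 + max(0, 0) = 1
depth(t(t(4, 1), t(2, 1))) = 1 + max(1, 1) = 2

2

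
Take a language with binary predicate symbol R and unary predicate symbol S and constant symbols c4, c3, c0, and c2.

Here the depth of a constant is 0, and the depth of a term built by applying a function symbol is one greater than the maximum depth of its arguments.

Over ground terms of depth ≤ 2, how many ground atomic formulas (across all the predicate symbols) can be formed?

20

First count ground terms of depth ≤ 2.
With no function symbols every ground term is a constant, so there are exactly 4 ground terms at every depth bound.
N_0 = 4
N_1 = 4
N_2 = 4
Explicitly: c4, c3, c0, c2.
So |H| = 4.
A ground atom is a predicate applied to a tuple of terms from H, so the count is the sum over predicates of |H|^arity:
  R: 4^2 = 16;  S: 4
Total ground atoms: 16 + 4 = 20.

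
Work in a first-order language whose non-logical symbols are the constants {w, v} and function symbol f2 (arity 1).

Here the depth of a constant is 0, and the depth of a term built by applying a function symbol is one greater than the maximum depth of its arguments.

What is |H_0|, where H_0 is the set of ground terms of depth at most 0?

Write N_k for the number of ground terms of depth ≤ k. A term of depth ≤ k is either a constant or a function symbol applied to arguments of depth ≤ k−1, so N_k = 2 + N_{k-1}.
N_0 = 2

2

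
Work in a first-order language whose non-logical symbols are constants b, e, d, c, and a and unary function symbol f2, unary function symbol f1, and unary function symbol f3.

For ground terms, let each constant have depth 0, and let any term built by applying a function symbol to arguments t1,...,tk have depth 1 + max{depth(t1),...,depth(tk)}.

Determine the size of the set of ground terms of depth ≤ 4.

Let N_k count ground terms of depth at most k. Each non-constant term of depth ≤ k is some function symbol applied to depth-≤(k−1) arguments, giving N_k = 5 + N_{k-1} + N_{k-1} + N_{k-1}.
N_0 = 5
N_1 = 5 + 5 + 5 + 5 = 20
N_2 = 5 + 20 + 20 + 20 = 65
N_3 = 5 + 65 + 65 + 65 = 200
N_4 = 5 + 200 + 200 + 200 = 605

605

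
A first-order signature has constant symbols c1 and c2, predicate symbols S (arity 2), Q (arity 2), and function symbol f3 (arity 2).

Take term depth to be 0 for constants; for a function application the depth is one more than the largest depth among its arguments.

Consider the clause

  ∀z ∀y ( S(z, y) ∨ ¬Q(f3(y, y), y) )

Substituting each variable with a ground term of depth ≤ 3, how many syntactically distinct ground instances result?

Ground terms of depth ≤ 3:
  Count level by level. With function symbols f3/2, the terms of depth ≤ k are the 2 constants together with each function applied to depth-≤(k−1) tuples, so N_k = 2 + N_{k-1}^2.
  N_0 = 2
  N_1 = 2 + 2^2 = 6
  N_2 = 2 + 6^2 = 38
  N_3 = 2 + 38^2 = 1446
So there are 1446 ground terms available for substitution.
The body mentions every one of the 2 quantified variables; since ground terms form a free algebra, no two substitutions collapse to the same formula.
Number of ground instances = 1446^2 = 2090916.

2090916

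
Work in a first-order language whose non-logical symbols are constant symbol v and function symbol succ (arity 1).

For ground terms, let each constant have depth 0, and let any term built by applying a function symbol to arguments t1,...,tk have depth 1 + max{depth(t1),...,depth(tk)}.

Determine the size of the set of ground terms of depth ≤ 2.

Let N_k count ground terms of depth at most k. Each non-constant term of depth ≤ k is some function symbol applied to depth-≤(k−1) arguments, giving N_k = 1 + N_{k-1}.
N_0 = 1
N_1 = 1 + 1 = 2
N_2 = 1 + 2 = 3

3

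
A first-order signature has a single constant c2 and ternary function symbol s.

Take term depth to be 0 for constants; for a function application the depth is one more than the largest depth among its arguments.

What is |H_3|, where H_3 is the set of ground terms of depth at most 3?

730

Let N_k = |{terms of depth ≤ k}|. Then N_0 = 1 and N_k = 1 + N_{k-1}^3 for k ≥ 1 (one summand per function symbol, arity giving the exponent).
N_0 = 1
N_1 = 1 + 1^3 = 2
N_2 = 1 + 2^3 = 9
N_3 = 1 + 9^3 = 730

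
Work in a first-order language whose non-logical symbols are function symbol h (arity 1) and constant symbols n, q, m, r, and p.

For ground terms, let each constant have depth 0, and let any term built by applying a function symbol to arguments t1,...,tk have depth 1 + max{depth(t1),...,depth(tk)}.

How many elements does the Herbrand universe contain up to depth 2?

If N_k denotes the number of depth-≤k ground terms, the 5 constants give N_0 = 5, and each function symbol of arity r contributes N_{k-1}^r new terms at level k: N_k = 5 + N_{k-1}.
N_0 = 5
N_1 = 5 + 5 = 10
N_2 = 5 + 10 = 15

15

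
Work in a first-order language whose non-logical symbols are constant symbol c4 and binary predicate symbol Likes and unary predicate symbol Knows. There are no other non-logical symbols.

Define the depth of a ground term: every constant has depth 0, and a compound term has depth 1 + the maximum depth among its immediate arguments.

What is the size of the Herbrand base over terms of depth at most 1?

First count ground terms of depth ≤ 1.
With no function symbols every ground term is a constant, so there is exactly 1 ground term at every depth bound.
N_0 = 1
N_1 = 1
So |H| = 1.
Each predicate of arity r yields |H|^r ground atoms (one per choice of an r-tuple from H):
  Likes: 1^2 = 1;  Knows: 1
Total ground atoms: 1 + 1 = 2.

2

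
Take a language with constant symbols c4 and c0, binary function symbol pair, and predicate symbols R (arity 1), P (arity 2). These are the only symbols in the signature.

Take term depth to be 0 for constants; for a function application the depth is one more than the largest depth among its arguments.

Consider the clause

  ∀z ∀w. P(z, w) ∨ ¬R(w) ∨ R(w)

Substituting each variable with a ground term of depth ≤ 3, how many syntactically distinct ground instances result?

2090916

Ground terms of depth ≤ 3:
  Let N_k count ground terms of depth at most k. Each non-constant term of depth ≤ k is some function symbol applied to depth-≤(k−1) arguments, giving N_k = 2 + N_{k-1}^2.
  N_0 = 2
  N_1 = 2 + 2^2 = 6
  N_2 = 2 + 6^2 = 38
  N_3 = 2 + 38^2 = 1446
So there are 1446 ground terms available for substitution.
The body mentions every one of the 2 quantified variables; since ground terms form a free algebra, no two substitutions collapse to the same formula.
Number of ground instances = 1446^2 = 2090916.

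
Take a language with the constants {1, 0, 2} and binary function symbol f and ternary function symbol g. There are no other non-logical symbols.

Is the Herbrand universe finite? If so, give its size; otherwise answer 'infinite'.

The signature has at least one function symbol (f, arity 2) and at least one constant (1).
Iterating f gives infinitely many distinct ground terms: 1, f(1, 1), f(f(1, 1), f(1, 1)), ...
So the Herbrand universe is infinite.

infinite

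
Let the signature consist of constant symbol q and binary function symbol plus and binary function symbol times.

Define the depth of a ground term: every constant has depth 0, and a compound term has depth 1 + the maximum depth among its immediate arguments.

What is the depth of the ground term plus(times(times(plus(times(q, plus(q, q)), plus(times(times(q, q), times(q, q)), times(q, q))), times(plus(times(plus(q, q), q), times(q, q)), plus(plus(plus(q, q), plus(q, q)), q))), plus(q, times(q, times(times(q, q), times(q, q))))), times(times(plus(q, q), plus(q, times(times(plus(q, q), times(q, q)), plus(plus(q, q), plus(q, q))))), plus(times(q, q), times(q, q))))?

7

depth(plus(q, q)) = 1 + max(0, 0) = 1
depth(times(q, plus(q, q))) = 1 + max(0, 1) = 2
depth(times(q, q)) = 1 + max(0, 0) = 1
depth(times(times(q, q), times(q, q))) = 1 + max(1, 1) = 2
depth(plus(times(times(q, q), times(q, q)), times(q, q))) = 1 + max(2, 1) = 3
depth(plus(times(q, plus(q, q)), plus(times(times(q, q), times(q, q)), times(q, q)))) = 1 + max(2, 3) = 4
depth(times(plus(q, q), q)) = 1 + max(1, 0) = 2
depth(plus(times(plus(q, q), q), times(q, q))) = 1 + max(2, 1) = 3
depth(plus(plus(q, q), plus(q, q))) = 1 + max(1, 1) = 2
depth(plus(plus(plus(q, q), plus(q, q)), q)) = 1 + max(2, 0) = 3
depth(times(plus(times(plus(q, q), q), times(q, q)), plus(plus(plus(q, q), plus(q, q)), q))) = 1 + max(3, 3) = 4
depth(times(plus(times(q, plus(q, q)), plus(times(times(q, q), times(q, q)), times(q, q))), times(plus(times(plus(q, q), q), times(q, q)), plus(plus(plus(q, q), plus(q, q)), q)))) = 1 + max(4, 4) = 5
depth(times(q, times(times(q, q), times(q, q)))) = 1 + max(0, 2) = 3
depth(plus(q, times(q, times(times(q, q), times(q, q))))) = 1 + max(0, 3) = 4
depth(times(times(plus(times(q, plus(q, q)), plus(times(times(q, q), times(q, q)), times(q, q))), times(plus(times(plus(q, q), q), times(q, q)), plus(plus(plus(q, q), plus(q, q)), q))), plus(q, times(q, times(times(q, q), times(q, q)))))) = 1 + max(5, 4) = 6
depth(times(plus(q, q), times(q, q))) = 1 + max(1, 1) = 2
depth(times(times(plus(q, q), times(q, q)), plus(plus(q, q), plus(q, q)))) = 1 + max(2, 2) = 3
depth(plus(q, times(times(plus(q, q), times(q, q)), plus(plus(q, q), plus(q, q))))) = 1 + max(0, 3) = 4
depth(times(plus(q, q), plus(q, times(times(plus(q, q), times(q, q)), plus(plus(q, q), plus(q, q)))))) = 1 + max(1, 4) = 5
depth(plus(times(q, q), times(q, q))) = 1 + max(1, 1) = 2
depth(times(times(plus(q, q), plus(q, times(times(plus(q, q), times(q, q)), plus(plus(q, q), plus(q, q))))), plus(times(q, q), times(q, q)))) = 1 + max(5, 2) = 6
depth(plus(times(times(plus(times(q, plus(q, q)), plus(times(times(q, q), times(q, q)), times(q, q))), times(plus(times(plus(q, q), q), times(q, q)), plus(plus(plus(q, q), plus(q, q)), q))), plus(q, times(q, times(times(q, q), times(q, q))))), times(times(plus(q, q), plus(q, times(times(plus(q, q), times(q, q)), plus(plus(q, q), plus(q, q))))), plus(times(q, q), times(q, q))))) = 1 + max(6, 6) = 7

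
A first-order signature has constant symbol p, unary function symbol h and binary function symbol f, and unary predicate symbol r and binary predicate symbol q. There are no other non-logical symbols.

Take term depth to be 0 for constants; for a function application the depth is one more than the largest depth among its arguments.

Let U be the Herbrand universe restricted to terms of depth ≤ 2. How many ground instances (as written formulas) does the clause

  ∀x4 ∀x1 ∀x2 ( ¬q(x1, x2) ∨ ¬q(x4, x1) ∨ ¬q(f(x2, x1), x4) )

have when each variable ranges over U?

Ground terms of depth ≤ 2:
  Let N_k = |{terms of depth ≤ k}|. Then N_0 = 1 and N_k = 1 + N_{k-1} + N_{k-1}^2 for k ≥ 1 (one summand per function symbol, arity giving the exponent).
  N_0 = 1
  N_1 = 1 + 1 + 1^2 = 3
  N_2 = 1 + 3 + 3^2 = 13
So there are 13 ground terms available for substitution.
The body mentions every one of the 3 quantified variables; since ground terms form a free algebra, no two substitutions collapse to the same formula.
Number of ground instances = 13^3 = 2197.

2197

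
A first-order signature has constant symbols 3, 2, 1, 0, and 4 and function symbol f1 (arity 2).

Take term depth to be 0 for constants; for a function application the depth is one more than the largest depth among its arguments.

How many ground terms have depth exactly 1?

25

Write N_k for the number of ground terms of depth ≤ k. A term of depth ≤ k is either a constant or a function symbol applied to arguments of depth ≤ k−1, so N_k = 5 + N_{k-1}^2.
N_0 = 5
N_1 = 5 + 5^2 = 30
Terms of depth exactly 1: N_1 − N_0 = 30 − 5 = 25.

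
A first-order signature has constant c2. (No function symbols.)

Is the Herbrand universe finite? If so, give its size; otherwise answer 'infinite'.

1

There are no function symbols, so the only ground term is the single constant.
The Herbrand universe is {c2}, finite with 1 element.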